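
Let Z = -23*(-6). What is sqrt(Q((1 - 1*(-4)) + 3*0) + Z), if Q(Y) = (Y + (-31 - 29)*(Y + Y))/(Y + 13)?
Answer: sqrt(3778)/6 ≈ 10.244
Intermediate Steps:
Q(Y) = -119*Y/(13 + Y) (Q(Y) = (Y - 120*Y)/(13 + Y) = (-119*Y)/(13 + Y) = -119*Y/(13 + Y))
Z = 138
sqrt(Q((1 - 1*(-4)) + 3*0) + Z) = sqrt(-119*((1 - 1*(-4)) + 3*0)/(13 + ((1 - 1*(-4)) + 3*0)) + 138) = sqrt(-119*((1 + 4) + 0)/(13 + ((1 + 4) + 0)) + 138) = sqrt(-119*(5 + 0)/(13 + (5 + 0)) + 138) = sqrt(-119*5/(13 + 5) + 138) = sqrt(-119*5/18 + 138) = sqrt(-119*5*1/18 + 138) = sqrt(-595/18 + 138) = sqrt(1889/18) = sqrt(3778)/6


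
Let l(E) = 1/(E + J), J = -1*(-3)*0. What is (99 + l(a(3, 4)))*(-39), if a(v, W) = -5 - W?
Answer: -11570/3 ≈ -3856.7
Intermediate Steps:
J = 0 (J = 3*0 = 0)
l(E) = 1/E (l(E) = 1/(E + 0) = 1/E)
(99 + l(a(3, 4)))*(-39) = (99 + 1/(-5 - 1*4))*(-39) = (99 + 1/(-5 - 4))*(-39) = (99 + 1/(-9))*(-39) = (99 - ⅑)*(-39) = (890/9)*(-39) = -11570/3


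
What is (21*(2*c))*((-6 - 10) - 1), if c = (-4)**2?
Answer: -11424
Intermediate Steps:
c = 16
(21*(2*c))*((-6 - 10) - 1) = (21*(2*16))*((-6 - 10) - 1) = (21*32)*(-16 - 1) = 672*(-17) = -11424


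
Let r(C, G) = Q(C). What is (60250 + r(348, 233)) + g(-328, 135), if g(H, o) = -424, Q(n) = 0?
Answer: 59826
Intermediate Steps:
r(C, G) = 0
(60250 + r(348, 233)) + g(-328, 135) = (60250 + 0) - 424 = 60250 - 424 = 59826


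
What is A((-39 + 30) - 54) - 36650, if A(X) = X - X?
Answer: -36650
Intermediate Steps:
A(X) = 0
A((-39 + 30) - 54) - 36650 = 0 - 36650 = -36650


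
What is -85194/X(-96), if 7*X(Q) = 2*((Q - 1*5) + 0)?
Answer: 298179/101 ≈ 2952.3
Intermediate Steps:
X(Q) = -10/7 + 2*Q/7 (X(Q) = (2*((Q - 1*5) + 0))/7 = (2*((Q - 5) + 0))/7 = (2*((-5 + Q) + 0))/7 = (2*(-5 + Q))/7 = (-10 + 2*Q)/7 = -10/7 + 2*Q/7)
-85194/X(-96) = -85194/(-10/7 + (2/7)*(-96)) = -85194/(-10/7 - 192/7) = -85194/(-202/7) = -85194*(-7/202) = 298179/101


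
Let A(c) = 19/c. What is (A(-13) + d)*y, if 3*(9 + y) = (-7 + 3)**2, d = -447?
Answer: 64130/39 ≈ 1644.4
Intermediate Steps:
y = -11/3 (y = -9 + (-7 + 3)**2/3 = -9 + (1/3)*(-4)**2 = -9 + (1/3)*16 = -9 + 16/3 = -11/3 ≈ -3.6667)
(A(-13) + d)*y = (19/(-13) - 447)*(-11/3) = (19*(-1/13) - 447)*(-11/3) = (-19/13 - 447)*(-11/3) = -5830/13*(-11/3) = 64130/39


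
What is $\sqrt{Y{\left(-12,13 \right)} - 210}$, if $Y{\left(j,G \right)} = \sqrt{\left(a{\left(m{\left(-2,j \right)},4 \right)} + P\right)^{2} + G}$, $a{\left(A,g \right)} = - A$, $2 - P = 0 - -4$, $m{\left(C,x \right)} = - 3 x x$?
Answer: $\sqrt{-210 + \sqrt{184913}} \approx 14.833$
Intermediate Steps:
$m{\left(C,x \right)} = - 3 x^{2}$
$P = -2$ ($P = 2 - \left(0 - -4\right) = 2 - \left(0 + 4\right) = 2 - 4 = -2$)
$Y{\left(j,G \right)} = \sqrt{G + \left(-2 + 3 j^{2}\right)^{2}}$ ($Y{\left(j,G \right)} = \sqrt{\left(- \left(-3\right) j^{2} - 2\right)^{2} + G} = \sqrt{\left(3 j^{2} - 2\right)^{2} + G} = \sqrt{\left(-2 + 3 j^{2}\right)^{2} + G} = \sqrt{G + \left(-2 + 3 j^{2}\right)^{2}}$)
$\sqrt{Y{\left(-12,13 \right)} - 210} = \sqrt{\sqrt{13 + \left(-2 + 3 \left(-12\right)^{2}\right)^{2}} - 210} = \sqrt{\sqrt{13 + \left(-2 + 3 \cdot 144\right)^{2}} - 210} = \sqrt{\sqrt{13 + \left(-2 + 432\right)^{2}} - 210} = \sqrt{\sqrt{13 + 430^{2}} - 210} = \sqrt{\sqrt{13 + 184900} - 210} = \sqrt{\sqrt{184913} - 210} = \sqrt{-210 + \sqrt{184913}}$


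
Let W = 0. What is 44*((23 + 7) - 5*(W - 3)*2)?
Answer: 2640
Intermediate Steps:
44*((23 + 7) - 5*(W - 3)*2) = 44*((23 + 7) - 5*(0 - 3)*2) = 44*(30 - 5*(-3)*2) = 44*(30 + 15*2) = 44*(30 + 30) = 44*60 = 2640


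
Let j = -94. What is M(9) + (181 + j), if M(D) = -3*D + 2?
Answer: 62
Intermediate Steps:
M(D) = 2 - 3*D
M(9) + (181 + j) = (2 - 3*9) + (181 - 94) = (2 - 27) + 87 = -25 + 87 = 62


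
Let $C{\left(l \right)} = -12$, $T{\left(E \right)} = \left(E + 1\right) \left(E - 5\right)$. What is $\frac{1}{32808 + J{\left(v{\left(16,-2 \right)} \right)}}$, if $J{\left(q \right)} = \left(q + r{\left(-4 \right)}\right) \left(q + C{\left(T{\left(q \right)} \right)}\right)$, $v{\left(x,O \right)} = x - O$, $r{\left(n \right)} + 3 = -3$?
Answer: $\frac{1}{32880} \approx 3.0414 \cdot 10^{-5}$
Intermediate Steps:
$r{\left(n \right)} = -6$ ($r{\left(n \right)} = -3 - 3 = -6$)
$T{\left(E \right)} = \left(1 + E\right) \left(-5 + E\right)$
$J{\left(q \right)} = \left(-12 + q\right) \left(-6 + q\right)$ ($J{\left(q \right)} = \left(q - 6\right) \left(q - 12\right) = \left(-6 + q\right) \left(-12 + q\right) = \left(-12 + q\right) \left(-6 + q\right)$)
$\frac{1}{32808 + J{\left(v{\left(16,-2 \right)} \right)}} = \frac{1}{32808 + \left(72 + \left(16 - -2\right)^{2} - 18 \left(16 - -2\right)\right)} = \frac{1}{32808 + \left(72 + \left(16 + 2\right)^{2} - 18 \left(16 + 2\right)\right)} = \frac{1}{32808 + \left(72 + 18^{2} - 324\right)} = \frac{1}{32808 + \left(72 + 324 - 324\right)} = \frac{1}{32808 + 72} = \frac{1}{32880}$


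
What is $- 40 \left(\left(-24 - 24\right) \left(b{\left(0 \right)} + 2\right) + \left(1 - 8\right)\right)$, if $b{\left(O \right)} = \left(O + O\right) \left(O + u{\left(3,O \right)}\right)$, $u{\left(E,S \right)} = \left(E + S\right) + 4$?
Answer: $4120$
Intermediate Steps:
$u{\left(E,S \right)} = 4 + E + S$
$b{\left(O \right)} = 2 O \left(7 + 2 O\right)$ ($b{\left(O \right)} = \left(O + O\right) \left(O + \left(4 + 3 + O\right)\right) = 2 O \left(O + \left(7 + O\right)\right) = 2 O \left(7 + 2 O\right)$)
$- 40 \left(\left(-24 - 24\right) \left(b{\left(0 \right)} + 2\right) + \left(1 - 8\right)\right) = - 40 \left(\left(-24 - 24\right) \left(2 \cdot 0 \left(7 + 2 \cdot 0\right) + 2\right) + \left(1 - 8\right)\right) = - 40 \left(- 48 \left(2 \cdot 0 \left(7 + 0\right) + 2\right) + \left(1 - 8\right)\right) = - 40 \left(- 48 \left(2 \cdot 0 \cdot 7 + 2\right) - 7\right) = - 40 \left(- 48 \left(0 + 2\right) - 7\right) = - 40 \left(\left(-48\right) 2 - 7\right) = - 40 \left(-96 - 7\right) = \left(-40\right) \left(-103\right) = 4120$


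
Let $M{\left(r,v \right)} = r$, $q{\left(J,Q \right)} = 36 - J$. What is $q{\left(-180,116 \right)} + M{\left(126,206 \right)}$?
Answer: $342$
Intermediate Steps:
$q{\left(-180,116 \right)} + M{\left(126,206 \right)} = \left(36 - -180\right) + 126 = \left(36 + 180\right) + 126 = 216 + 126 = 342$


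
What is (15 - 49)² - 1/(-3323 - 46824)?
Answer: 57969933/50147 ≈ 1156.0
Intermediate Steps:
(15 - 49)² - 1/(-3323 - 46824) = (-34)² - 1/(-50147) = 1156 - 1*(-1/50147) = 1156 + 1/50147 = 57969933/50147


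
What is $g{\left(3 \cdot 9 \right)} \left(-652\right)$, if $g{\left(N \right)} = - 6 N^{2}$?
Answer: $2851848$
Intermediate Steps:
$g{\left(3 \cdot 9 \right)} \left(-652\right) = - 6 \left(3 \cdot 9\right)^{2} \left(-652\right) = - 6 \cdot 27^{2} \left(-652\right) = \left(-6\right) 729 \left(-652\right) = \left(-4374\right) \left(-652\right) = 2851848$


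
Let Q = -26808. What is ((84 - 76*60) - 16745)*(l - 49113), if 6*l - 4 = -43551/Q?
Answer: 55878974795687/53616 ≈ 1.0422e+9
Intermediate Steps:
l = 50261/53616 (l = 2/3 + (-43551/(-26808))/6 = 2/3 + (-43551*(-1/26808))/6 = 2/3 + (1/6)*(14517/8936) = 2/3 + 4839/17872 = 50261/53616 ≈ 0.93743)
((84 - 76*60) - 16745)*(l - 49113) = ((84 - 76*60) - 16745)*(50261/53616 - 49113) = ((84 - 4560) - 16745)*(-2633192347/53616) = (-4476 - 16745)*(-2633192347/53616) = -21221*(-2633192347/53616) = 55878974795687/53616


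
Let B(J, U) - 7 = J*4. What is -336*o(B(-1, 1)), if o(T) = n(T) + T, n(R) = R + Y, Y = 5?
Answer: -3696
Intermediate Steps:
B(J, U) = 7 + 4*J (B(J, U) = 7 + J*4 = 7 + 4*J)
n(R) = 5 + R (n(R) = R + 5 = 5 + R)
o(T) = 5 + 2*T (o(T) = (5 + T) + T = 5 + 2*T)
-336*o(B(-1, 1)) = -336*(5 + 2*(7 + 4*(-1))) = -336*(5 + 2*(7 - 4)) = -336*(5 + 2*3) = -336*(5 + 6) = -336*11 = -3696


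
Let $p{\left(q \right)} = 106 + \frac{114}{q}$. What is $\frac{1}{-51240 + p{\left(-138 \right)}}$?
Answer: $- \frac{23}{1176101} \approx -1.9556 \cdot 10^{-5}$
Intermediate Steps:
$\frac{1}{-51240 + p{\left(-138 \right)}} = \frac{1}{-51240 + \left(106 + \frac{114}{-138}\right)} = \frac{1}{-51240 + \left(106 + 114 \left(- \frac{1}{138}\right)\right)} = \frac{1}{-51240 + \left(106 - \frac{19}{23}\right)} = \frac{1}{-51240 + \frac{2419}{23}} = \frac{1}{- \frac{1176101}{23}} = - \frac{23}{1176101}$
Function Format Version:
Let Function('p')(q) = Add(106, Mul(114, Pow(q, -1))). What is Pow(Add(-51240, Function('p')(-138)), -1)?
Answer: Rational(-23, 1176101) ≈ -1.9556e-5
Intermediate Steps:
Pow(Add(-51240, Function('p')(-138)), -1) = Pow(Add(-51240, Add(106, Mul(114, Pow(-138, -1)))), -1) = Pow(Add(-51240, Add(106, Mul(114, Rational(-1, 138)))), -1) = Pow(Add(-51240, Add(106, Rational(-19, 23))), -1) = Pow(Add(-51240, Rational(2419, 23)), -1) = Pow(Rational(-1176101, 23), -1) = Rational(-23, 1176101)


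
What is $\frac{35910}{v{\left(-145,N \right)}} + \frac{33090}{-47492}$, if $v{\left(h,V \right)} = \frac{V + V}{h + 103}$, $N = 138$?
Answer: $- \frac{2984896545}{546158} \approx -5465.3$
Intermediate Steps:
$v{\left(h,V \right)} = \frac{2 V}{103 + h}$
$\frac{35910}{v{\left(-145,N \right)}} + \frac{33090}{-47492} = \frac{35910}{2 \cdot 138 \frac{1}{103 - 145}} + \frac{33090}{-47492} = \frac{35910}{2 \cdot 138 \frac{1}{-42}} + 33090 \left(- \frac{1}{47492}\right) = \frac{35910}{2 \cdot 138 \left(- \frac{1}{42}\right)} - \frac{16545}{23746} = \frac{35910}{- \frac{46}{7}} - \frac{16545}{23746} = 35910 \left(- \frac{7}{46}\right) - \frac{16545}{23746} = - \frac{125685}{23} - \frac{16545}{23746} = - \frac{2984896545}{546158}$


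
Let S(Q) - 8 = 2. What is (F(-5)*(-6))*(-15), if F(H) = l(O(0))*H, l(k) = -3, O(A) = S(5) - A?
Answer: 1350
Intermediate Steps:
S(Q) = 10 (S(Q) = 8 + 2 = 10)
O(A) = 10 - A
F(H) = -3*H
(F(-5)*(-6))*(-15) = (-3*(-5)*(-6))*(-15) = (15*(-6))*(-15) = -90*(-15) = 1350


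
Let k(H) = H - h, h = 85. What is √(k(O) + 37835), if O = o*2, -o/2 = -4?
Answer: √37766 ≈ 194.33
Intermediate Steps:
o = 8 (o = -2*(-4) = 8)
O = 16 (O = 8*2 = 16)
k(H) = -85 + H (k(H) = H - 1*85 = H - 85 = -85 + H)
√(k(O) + 37835) = √((-85 + 16) + 37835) = √(-69 + 37835) = √37766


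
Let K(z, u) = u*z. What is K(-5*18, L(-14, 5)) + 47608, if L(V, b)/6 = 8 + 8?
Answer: 38968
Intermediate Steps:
L(V, b) = 96 (L(V, b) = 6*(8 + 8) = 6*16 = 96)
K(-5*18, L(-14, 5)) + 47608 = 96*(-5*18) + 47608 = 96*(-90) + 47608 = -8640 + 47608 = 38968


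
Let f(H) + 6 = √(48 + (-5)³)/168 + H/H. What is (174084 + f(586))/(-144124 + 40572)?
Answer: -174079/103552 - I*√77/17396736 ≈ -1.6811 - 5.044e-7*I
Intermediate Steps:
f(H) = -5 + I*√77/168 (f(H) = -6 + (√(48 + (-5)³)/168 + H/H) = -6 + (√(48 - 125)*(1/168) + 1) = -6 + (√(-77)*(1/168) + 1) = -6 + ((I*√77)*(1/168) + 1) = -6 + (I*√77/168 + 1) = -6 + (1 + I*√77/168) = -5 + I*√77/168)
(174084 + f(586))/(-144124 + 40572) = (174084 + (-5 + I*√77/168))/(-144124 + 40572) = (174079 + I*√77/168)/(-103552) = (174079 + I*√77/168)*(-1/103552) = -174079/103552 - I*√77/17396736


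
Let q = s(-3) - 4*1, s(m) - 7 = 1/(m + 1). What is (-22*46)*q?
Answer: -2530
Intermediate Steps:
s(m) = 7 + 1/(1 + m) (s(m) = 7 + 1/(m + 1) = 7 + 1/(1 + m))
q = 5/2 (q = (8 + 7*(-3))/(1 - 3) - 4*1 = (8 - 21)/(-2) - 4 = -½*(-13) - 4 = 13/2 - 4 = 5/2 ≈ 2.5000)
(-22*46)*q = -22*46*(5/2) = -1012*5/2 = -2530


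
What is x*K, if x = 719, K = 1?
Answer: 719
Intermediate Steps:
x*K = 719*1 = 719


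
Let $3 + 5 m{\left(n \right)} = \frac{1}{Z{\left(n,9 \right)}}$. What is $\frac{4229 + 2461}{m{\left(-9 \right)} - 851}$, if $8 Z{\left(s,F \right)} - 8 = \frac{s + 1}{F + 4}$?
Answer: $- \frac{401400}{51083} \approx -7.8578$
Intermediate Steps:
$Z{\left(s,F \right)} = 1 + \frac{1 + s}{8 \left(4 + F\right)}$ ($Z{\left(s,F \right)} = 1 + \frac{\left(s + 1\right) \frac{1}{F + 4}}{8} = 1 + \frac{\left(1 + s\right) \frac{1}{4 + F}}{8} = 1 + \frac{\frac{1}{4 + F} \left(1 + s\right)}{8} = 1 + \frac{1 + s}{8 \left(4 + F\right)}$)
$m{\left(n \right)} = - \frac{3}{5} + \frac{1}{5 \left(\frac{105}{104} + \frac{n}{104}\right)}$ ($m{\left(n \right)} = - \frac{3}{5} + \frac{1}{5 \frac{33 + n + 8 \cdot 9}{8 \left(4 + 9\right)}} = - \frac{3}{5} + \frac{1}{5 \frac{33 + n + 72}{8 \cdot 13}} = - \frac{3}{5} + \frac{1}{5 \cdot \frac{1}{8} \cdot \frac{1}{13} \left(105 + n\right)} = - \frac{3}{5} + \frac{1}{5 \left(\frac{105}{104} + \frac{n}{104}\right)}$)
$\frac{4229 + 2461}{m{\left(-9 \right)} - 851} = \frac{4229 + 2461}{\frac{-211 - -27}{5 \left(105 - 9\right)} - 851} = \frac{6690}{\frac{-211 + 27}{5 \cdot 96} - 851} = \frac{6690}{\frac{1}{5} \cdot \frac{1}{96} \left(-184\right) - 851} = \frac{6690}{- \frac{23}{60} - 851} = \frac{6690}{- \frac{51083}{60}} = 6690 \left(- \frac{60}{51083}\right) = - \frac{401400}{51083}$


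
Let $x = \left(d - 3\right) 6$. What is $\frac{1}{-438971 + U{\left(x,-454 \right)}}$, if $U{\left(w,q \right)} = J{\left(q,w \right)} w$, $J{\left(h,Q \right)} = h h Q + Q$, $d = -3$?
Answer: $\frac{1}{266688661} \approx 3.7497 \cdot 10^{-9}$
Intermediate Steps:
$J{\left(h,Q \right)} = Q + Q h^{2}$ ($J{\left(h,Q \right)} = h^{2} Q + Q = Q h^{2} + Q = Q + Q h^{2}$)
$x = -36$ ($x = \left(-3 - 3\right) 6 = \left(-6\right) 6 = -36$)
$U{\left(w,q \right)} = w^{2} \left(1 + q^{2}\right)$ ($U{\left(w,q \right)} = w \left(1 + q^{2}\right) w = w^{2} \left(1 + q^{2}\right)$)
$\frac{1}{-438971 + U{\left(x,-454 \right)}} = \frac{1}{-438971 + \left(-36\right)^{2} \left(1 + \left(-454\right)^{2}\right)} = \frac{1}{-438971 + 1296 \left(1 + 206116\right)} = \frac{1}{-438971 + 1296 \cdot 206117} = \frac{1}{-438971 + 267127632} = \frac{1}{266688661}$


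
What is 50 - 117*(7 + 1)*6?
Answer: -5566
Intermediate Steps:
50 - 117*(7 + 1)*6 = 50 - 936*6 = 50 - 117*48 = 50 - 5616 = -5566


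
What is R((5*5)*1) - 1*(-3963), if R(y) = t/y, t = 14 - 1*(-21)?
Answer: 19822/5 ≈ 3964.4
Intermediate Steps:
t = 35 (t = 14 + 21 = 35)
R(y) = 35/y
R((5*5)*1) - 1*(-3963) = 35/(((5*5)*1)) - 1*(-3963) = 35/((25*1)) + 3963 = 35/25 + 3963 = 35*(1/25) + 3963 = 7/5 + 3963 = 19822/5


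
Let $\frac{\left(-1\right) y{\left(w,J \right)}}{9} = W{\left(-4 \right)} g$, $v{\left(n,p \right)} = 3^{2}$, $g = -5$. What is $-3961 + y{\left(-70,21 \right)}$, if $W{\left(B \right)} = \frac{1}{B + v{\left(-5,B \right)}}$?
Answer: $-3952$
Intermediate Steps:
$v{\left(n,p \right)} = 9$
$W{\left(B \right)} = \frac{1}{9 + B}$ ($W{\left(B \right)} = \frac{1}{B + 9} = \frac{1}{9 + B}$)
$y{\left(w,J \right)} = 9$ ($y{\left(w,J \right)} = - 9 \frac{1}{9 - 4} \left(-5\right) = - 9 \cdot \frac{1}{5} \left(-5\right) = \left(-9\right) \left(-1\right) = 9$)
$-3961 + y{\left(-70,21 \right)} = -3961 + 9 = -3952$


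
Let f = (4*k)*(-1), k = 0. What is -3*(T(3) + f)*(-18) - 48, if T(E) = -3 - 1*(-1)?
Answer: -156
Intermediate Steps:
f = 0 (f = (4*0)*(-1) = 0*(-1) = 0)
T(E) = -2 (T(E) = -3 + 1 = -2)
-3*(T(3) + f)*(-18) - 48 = -3*(-2 + 0)*(-18) - 48 = -3*(-2)*(-18) - 48 = 6*(-18) - 48 = -108 - 48 = -156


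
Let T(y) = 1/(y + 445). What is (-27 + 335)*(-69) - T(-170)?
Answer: -5844301/275 ≈ -21252.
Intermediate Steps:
T(y) = 1/(445 + y)
(-27 + 335)*(-69) - T(-170) = (-27 + 335)*(-69) - 1/(445 - 170) = 308*(-69) - 1/275 = -21252 - 1*1/275 = -21252 - 1/275 = -5844301/275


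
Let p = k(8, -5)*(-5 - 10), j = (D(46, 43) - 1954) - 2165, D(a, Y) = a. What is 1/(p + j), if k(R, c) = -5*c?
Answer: -1/4448 ≈ -0.00022482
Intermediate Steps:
j = -4073 (j = (46 - 1954) - 2165 = -1908 - 2165 = -4073)
p = -375 (p = (-5*(-5))*(-5 - 10) = 25*(-15) = -375)
1/(p + j) = 1/(-375 - 4073) = 1/(-4448) = -1/4448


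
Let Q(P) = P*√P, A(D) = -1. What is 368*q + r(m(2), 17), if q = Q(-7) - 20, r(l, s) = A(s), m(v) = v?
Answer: -7361 - 2576*I*√7 ≈ -7361.0 - 6815.5*I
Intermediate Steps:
r(l, s) = -1
Q(P) = P^(3/2)
q = -20 - 7*I*√7 (q = (-7)^(3/2) - 20 = -7*I*√7 - 20 = -20 - 7*I*√7 ≈ -20.0 - 18.52*I)
368*q + r(m(2), 17) = 368*(-20 - 7*I*√7) - 1 = (-7360 - 2576*I*√7) - 1 = -7361 - 2576*I*√7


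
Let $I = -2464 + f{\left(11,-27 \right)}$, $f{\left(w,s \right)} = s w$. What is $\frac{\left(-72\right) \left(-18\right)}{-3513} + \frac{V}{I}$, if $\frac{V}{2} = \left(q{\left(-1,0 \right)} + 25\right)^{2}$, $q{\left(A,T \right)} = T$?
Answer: $- \frac{2656502}{3233131} \approx -0.82165$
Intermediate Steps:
$I = -2761$ ($I = -2464 - 297 = -2761$)
$V = 1250$ ($V = 2 \left(0 + 25\right)^{2} = 2 \cdot 25^{2} = 2 \cdot 625 = 1250$)
$\frac{\left(-72\right) \left(-18\right)}{-3513} + \frac{V}{I} = \frac{\left(-72\right) \left(-18\right)}{-3513} + \frac{1250}{-2761} = 1296 \left(- \frac{1}{3513}\right) + 1250 \left(- \frac{1}{2761}\right) = - \frac{432}{1171} - \frac{1250}{2761} = - \frac{2656502}{3233131}$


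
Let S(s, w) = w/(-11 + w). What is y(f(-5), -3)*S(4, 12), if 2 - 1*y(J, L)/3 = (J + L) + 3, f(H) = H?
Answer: 252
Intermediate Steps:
y(J, L) = -3 - 3*J - 3*L (y(J, L) = 6 - 3*((J + L) + 3) = 6 - 3*(3 + J + L) = 6 + (-9 - 3*J - 3*L) = -3 - 3*J - 3*L)
y(f(-5), -3)*S(4, 12) = (-3 - 3*(-5) - 3*(-3))*(12/(-11 + 12)) = (-3 + 15 + 9)*(12/1) = 21*(12*1) = 21*12 = 252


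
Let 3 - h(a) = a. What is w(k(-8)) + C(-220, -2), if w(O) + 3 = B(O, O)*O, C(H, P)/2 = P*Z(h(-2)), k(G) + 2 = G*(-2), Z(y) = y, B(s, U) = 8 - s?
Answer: -107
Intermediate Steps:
h(a) = 3 - a
k(G) = -2 - 2*G (k(G) = -2 + G*(-2) = -2 - 2*G)
C(H, P) = 10*P (C(H, P) = 2*(P*(3 - 1*(-2))) = 2*(P*(3 + 2)) = 2*(P*5) = 2*(5*P) = 10*P)
w(O) = -3 + O*(8 - O) (w(O) = -3 + (8 - O)*O = -3 + O*(8 - O))
w(k(-8)) + C(-220, -2) = (-3 - (-2 - 2*(-8))*(-8 + (-2 - 2*(-8)))) + 10*(-2) = (-3 - (-2 + 16)*(-8 + (-2 + 16))) - 20 = (-3 - 1*14*(-8 + 14)) - 20 = (-3 - 1*14*6) - 20 = (-3 - 84) - 20 = -87 - 20 = -107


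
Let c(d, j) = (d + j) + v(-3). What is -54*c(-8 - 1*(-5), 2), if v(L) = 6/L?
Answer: 162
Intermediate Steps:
c(d, j) = -2 + d + j (c(d, j) = (d + j) + 6/(-3) = (d + j) + 6*(-⅓) = (d + j) - 2 = -2 + d + j)
-54*c(-8 - 1*(-5), 2) = -54*(-2 + (-8 - 1*(-5)) + 2) = -54*(-2 + (-8 + 5) + 2) = -54*(-2 - 3 + 2) = -54*(-3) = -1*(-162) = 162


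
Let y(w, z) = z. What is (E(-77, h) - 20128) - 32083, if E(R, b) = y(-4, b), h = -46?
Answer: -52257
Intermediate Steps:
E(R, b) = b
(E(-77, h) - 20128) - 32083 = (-46 - 20128) - 32083 = -20174 - 32083 = -52257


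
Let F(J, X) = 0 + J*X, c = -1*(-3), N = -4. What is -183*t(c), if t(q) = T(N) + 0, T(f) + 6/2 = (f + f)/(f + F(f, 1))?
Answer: 366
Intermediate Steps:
c = 3
F(J, X) = J*X
T(f) = -2 (T(f) = -3 + (f + f)/(f + f*1) = -3 + (2*f)/(f + f) = -3 + (2*f)/((2*f)) = -3 + (2*f)*(1/(2*f)) = -3 + 1 = -2)
t(q) = -2 (t(q) = -2 + 0 = -2)
-183*t(c) = -183*(-2) = 366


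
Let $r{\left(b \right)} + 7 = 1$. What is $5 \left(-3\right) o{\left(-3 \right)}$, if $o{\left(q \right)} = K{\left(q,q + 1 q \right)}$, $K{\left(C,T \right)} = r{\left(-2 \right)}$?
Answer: $90$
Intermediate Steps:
$r{\left(b \right)} = -6$ ($r{\left(b \right)} = -7 + 1 = -6$)
$K{\left(C,T \right)} = -6$
$o{\left(q \right)} = -6$
$5 \left(-3\right) o{\left(-3 \right)} = 5 \left(-3\right) \left(-6\right) = \left(-15\right) \left(-6\right) = 90$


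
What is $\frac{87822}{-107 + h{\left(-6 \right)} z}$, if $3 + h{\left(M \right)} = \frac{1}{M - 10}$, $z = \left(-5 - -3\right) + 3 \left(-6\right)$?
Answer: $- \frac{117096}{61} \approx -1919.6$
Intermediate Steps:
$z = -20$ ($z = \left(-5 + 3\right) - 18 = -2 - 18 = -20$)
$h{\left(M \right)} = -3 + \frac{1}{-10 + M}$ ($h{\left(M \right)} = -3 + \frac{1}{M - 10} = -3 + \frac{1}{-10 + M}$)
$\frac{87822}{-107 + h{\left(-6 \right)} z} = \frac{87822}{-107 + \frac{31 - -18}{-10 - 6} \left(-20\right)} = \frac{87822}{-107 + \frac{31 + 18}{-16} \left(-20\right)} = \frac{87822}{-107 + \left(- \frac{1}{16}\right) 49 \left(-20\right)} = \frac{87822}{-107 - - \frac{245}{4}} = \frac{87822}{-107 + \frac{245}{4}} = \frac{87822}{- \frac{183}{4}} = 87822 \left(- \frac{4}{183}\right) = - \frac{117096}{61}$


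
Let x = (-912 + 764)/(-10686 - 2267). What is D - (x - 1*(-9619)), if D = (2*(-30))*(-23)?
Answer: -106719915/12953 ≈ -8239.0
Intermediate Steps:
x = 148/12953 (x = -148/(-12953) = -148*(-1/12953) = 148/12953 ≈ 0.011426)
D = 1380 (D = -60*(-23) = 1380)
D - (x - 1*(-9619)) = 1380 - (148/12953 - 1*(-9619)) = 1380 - (148/12953 + 9619) = 1380 - 1*124595055/12953 = 1380 - 124595055/12953 = -106719915/12953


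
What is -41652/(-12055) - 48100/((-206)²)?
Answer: 296924693/127891495 ≈ 2.3217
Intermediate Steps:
-41652/(-12055) - 48100/((-206)²) = -41652*(-1/12055) - 48100/42436 = 41652/12055 - 48100*1/42436 = 41652/12055 - 12025/10609 = 296924693/127891495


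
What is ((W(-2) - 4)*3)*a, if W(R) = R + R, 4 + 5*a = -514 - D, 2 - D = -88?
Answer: 14592/5 ≈ 2918.4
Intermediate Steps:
D = 90 (D = 2 - 1*(-88) = 2 + 88 = 90)
a = -608/5 (a = -⅘ + (-514 - 1*90)/5 = -⅘ + (-514 - 90)/5 = -⅘ + (⅕)*(-604) = -⅘ - 604/5 = -608/5 ≈ -121.60)
W(R) = 2*R
((W(-2) - 4)*3)*a = ((2*(-2) - 4)*3)*(-608/5) = ((-4 - 4)*3)*(-608/5) = -8*3*(-608/5) = -24*(-608/5) = 14592/5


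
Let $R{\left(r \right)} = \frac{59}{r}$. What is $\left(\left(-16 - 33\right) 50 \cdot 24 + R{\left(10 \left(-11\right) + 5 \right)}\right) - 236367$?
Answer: $- \frac{30992594}{105} \approx -2.9517 \cdot 10^{5}$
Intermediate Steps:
$\left(\left(-16 - 33\right) 50 \cdot 24 + R{\left(10 \left(-11\right) + 5 \right)}\right) - 236367 = \left(\left(-16 - 33\right) 50 \cdot 24 + \frac{59}{10 \left(-11\right) + 5}\right) - 236367 = \left(\left(-16 - 33\right) 50 \cdot 24 + \frac{59}{-110 + 5}\right) - 236367 = \left(\left(-49\right) 50 \cdot 24 + \frac{59}{-105}\right) - 236367 = \left(\left(-2450\right) 24 + 59 \left(- \frac{1}{105}\right)\right) - 236367 = \left(-58800 - \frac{59}{105}\right) - 236367 = - \frac{6174059}{105} - 236367 = - \frac{30992594}{105}$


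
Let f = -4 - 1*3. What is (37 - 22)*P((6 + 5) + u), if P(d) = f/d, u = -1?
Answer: -21/2 ≈ -10.500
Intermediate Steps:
f = -7 (f = -4 - 3 = -7)
P(d) = -7/d
(37 - 22)*P((6 + 5) + u) = (37 - 22)*(-7/((6 + 5) - 1)) = 15*(-7/(11 - 1)) = 15*(-7/10) = -21/2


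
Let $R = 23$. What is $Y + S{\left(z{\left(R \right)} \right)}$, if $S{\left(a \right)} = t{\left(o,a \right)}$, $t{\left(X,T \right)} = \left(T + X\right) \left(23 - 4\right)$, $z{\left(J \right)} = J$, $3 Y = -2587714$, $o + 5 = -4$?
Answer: $- \frac{2586916}{3} \approx -8.6231 \cdot 10^{5}$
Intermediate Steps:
$o = -9$ ($o = -5 - 4 = -9$)
$Y = - \frac{2587714}{3}$ ($Y = \frac{1}{3} \left(-2587714\right) = - \frac{2587714}{3} \approx -8.6257 \cdot 10^{5}$)
$t{\left(X,T \right)} = 19 T + 19 X$ ($t{\left(X,T \right)} = \left(T + X\right) 19 = 19 T + 19 X$)
$S{\left(a \right)} = -171 + 19 a$ ($S{\left(a \right)} = 19 a + 19 \left(-9\right) = 19 a - 171 = -171 + 19 a$)
$Y + S{\left(z{\left(R \right)} \right)} = - \frac{2587714}{3} + \left(-171 + 19 \cdot 23\right) = - \frac{2587714}{3} + \left(-171 + 437\right) = - \frac{2587714}{3} + 266 = - \frac{2586916}{3}$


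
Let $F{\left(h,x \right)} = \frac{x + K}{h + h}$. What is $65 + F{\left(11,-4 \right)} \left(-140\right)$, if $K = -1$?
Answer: $\frac{1065}{11} \approx 96.818$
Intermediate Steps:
$F{\left(h,x \right)} = \frac{-1 + x}{2 h}$ ($F{\left(h,x \right)} = \frac{x - 1}{h + h} = \frac{-1 + x}{2 h}$)
$65 + F{\left(11,-4 \right)} \left(-140\right) = 65 + \frac{-1 - 4}{2 \cdot 11} \left(-140\right) = 65 + \frac{1}{2} \cdot \frac{1}{11} \left(-5\right) \left(-140\right) = 65 - - \frac{350}{11} = 65 + \frac{350}{11} = \frac{1065}{11}$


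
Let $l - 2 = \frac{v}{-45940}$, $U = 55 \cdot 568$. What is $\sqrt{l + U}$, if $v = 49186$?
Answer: $\frac{\sqrt{16483367256590}}{22970} \approx 176.75$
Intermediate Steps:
$U = 31240$
$l = \frac{21347}{22970}$ ($l = 2 + \frac{49186}{-45940} = 2 + 49186 \left(- \frac{1}{45940}\right) = 2 - \frac{24593}{22970} = \frac{21347}{22970} \approx 0.92934$)
$\sqrt{l + U} = \sqrt{\frac{21347}{22970} + 31240} = \sqrt{\frac{717604147}{22970}} = \frac{\sqrt{16483367256590}}{22970}$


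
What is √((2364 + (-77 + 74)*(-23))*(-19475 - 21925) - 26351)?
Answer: I*√100752551 ≈ 10038.0*I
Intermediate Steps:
√((2364 + (-77 + 74)*(-23))*(-19475 - 21925) - 26351) = √((2364 - 3*(-23))*(-41400) - 26351) = √((2364 + 69)*(-41400) - 26351) = √(2433*(-41400) - 26351) = √(-100726200 - 26351) = √(-100752551) = I*√100752551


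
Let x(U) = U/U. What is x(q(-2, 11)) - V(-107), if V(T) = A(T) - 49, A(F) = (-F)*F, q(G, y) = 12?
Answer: 11499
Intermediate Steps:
A(F) = -F²
V(T) = -49 - T² (V(T) = -T² - 49 = -49 - T²)
x(U) = 1
x(q(-2, 11)) - V(-107) = 1 - (-49 - 1*(-107)²) = 1 - (-49 - 1*11449) = 1 - (-49 - 11449) = 1 - 1*(-11498) = 1 + 11498 = 11499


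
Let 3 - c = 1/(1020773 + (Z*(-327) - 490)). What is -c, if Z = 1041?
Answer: -2039627/679876 ≈ -3.0000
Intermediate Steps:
c = 2039627/679876 (c = 3 - 1/(1020773 + (1041*(-327) - 490)) = 3 - 1/(1020773 + (-340407 - 490)) = 3 - 1/(1020773 - 340897) = 3 - 1/679876 = 2039627/679876 ≈ 3.0000)
-c = -1*2039627/679876 = -2039627/679876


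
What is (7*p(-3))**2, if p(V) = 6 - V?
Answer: 3969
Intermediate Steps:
(7*p(-3))**2 = (7*(6 - 1*(-3)))**2 = (7*(6 + 3))**2 = (7*9)**2 = 63**2 = 3969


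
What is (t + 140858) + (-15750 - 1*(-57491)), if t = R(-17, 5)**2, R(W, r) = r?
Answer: 182624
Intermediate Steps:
t = 25 (t = 5**2 = 25)
(t + 140858) + (-15750 - 1*(-57491)) = (25 + 140858) + (-15750 - 1*(-57491)) = 140883 + (-15750 + 57491) = 140883 + 41741 = 182624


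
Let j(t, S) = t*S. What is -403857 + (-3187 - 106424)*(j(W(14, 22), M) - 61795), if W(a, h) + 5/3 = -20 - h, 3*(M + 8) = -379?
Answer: 6130041941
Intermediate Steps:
M = -403/3 (M = -8 + (⅓)*(-379) = -8 - 379/3 = -403/3 ≈ -134.33)
W(a, h) = -65/3 - h (W(a, h) = -5/3 + (-20 - h) = -65/3 - h)
j(t, S) = S*t
-403857 + (-3187 - 106424)*(j(W(14, 22), M) - 61795) = -403857 + (-3187 - 106424)*(-403*(-65/3 - 1*22)/3 - 61795) = -403857 - 109611*(-403*(-65/3 - 22)/3 - 61795) = -403857 - 109611*(-403/3*(-131/3) - 61795) = -403857 - 109611*(52793/9 - 61795) = -403857 - 109611*(-503362/9) = -403857 + 6130445798 = 6130041941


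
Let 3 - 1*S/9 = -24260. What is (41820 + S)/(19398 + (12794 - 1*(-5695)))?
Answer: 86729/12629 ≈ 6.8674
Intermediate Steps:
S = 218367 (S = 27 - 9*(-24260) = 27 + 218340 = 218367)
(41820 + S)/(19398 + (12794 - 1*(-5695))) = (41820 + 218367)/(19398 + (12794 - 1*(-5695))) = 260187/(19398 + (12794 + 5695)) = 260187/(19398 + 18489) = 260187/37887 = 260187*(1/37887) = 86729/12629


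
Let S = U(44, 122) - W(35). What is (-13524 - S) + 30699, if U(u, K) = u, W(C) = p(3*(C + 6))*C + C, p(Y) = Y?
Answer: 21471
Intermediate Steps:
W(C) = C + C*(18 + 3*C) (W(C) = (3*(C + 6))*C + C = (3*(6 + C))*C + C = (18 + 3*C)*C + C = C*(18 + 3*C) + C = C + C*(18 + 3*C))
S = -4296 (S = 44 - 35*(19 + 3*35) = 44 - 35*(19 + 105) = 44 - 35*124 = 44 - 1*4340 = 44 - 4340 = -4296)
(-13524 - S) + 30699 = (-13524 - 1*(-4296)) + 30699 = (-13524 + 4296) + 30699 = -9228 + 30699 = 21471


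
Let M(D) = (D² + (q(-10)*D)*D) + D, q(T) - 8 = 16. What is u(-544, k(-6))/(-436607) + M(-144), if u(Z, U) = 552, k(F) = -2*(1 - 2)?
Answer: 226274196840/436607 ≈ 5.1826e+5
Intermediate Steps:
k(F) = 2 (k(F) = -2*(-1) = 2)
q(T) = 24 (q(T) = 8 + 16 = 24)
M(D) = D + 25*D² (M(D) = (D² + (24*D)*D) + D = (D² + 24*D²) + D = 25*D² + D = D + 25*D²)
u(-544, k(-6))/(-436607) + M(-144) = 552/(-436607) - 144*(1 + 25*(-144)) = 552*(-1/436607) - 144*(1 - 3600) = -552/436607 - 144*(-3599) = -552/436607 + 518256 = 226274196840/436607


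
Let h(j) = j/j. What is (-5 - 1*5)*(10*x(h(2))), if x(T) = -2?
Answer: 200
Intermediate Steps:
h(j) = 1
(-5 - 1*5)*(10*x(h(2))) = (-5 - 1*5)*(10*(-2)) = (-5 - 5)*(-20) = -10*(-20) = 200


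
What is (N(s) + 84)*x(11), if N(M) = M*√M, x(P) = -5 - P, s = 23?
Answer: -1344 - 368*√23 ≈ -3108.9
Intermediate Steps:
N(M) = M^(3/2)
(N(s) + 84)*x(11) = (23^(3/2) + 84)*(-5 - 1*11) = (23*√23 + 84)*(-5 - 11) = (84 + 23*√23)*(-16) = -1344 - 368*√23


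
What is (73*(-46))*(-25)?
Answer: 83950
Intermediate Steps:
(73*(-46))*(-25) = -3358*(-25) = 83950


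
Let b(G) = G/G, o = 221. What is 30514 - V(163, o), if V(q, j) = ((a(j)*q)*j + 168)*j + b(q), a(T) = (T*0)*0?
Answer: -6615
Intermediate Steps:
a(T) = 0 (a(T) = 0*0 = 0)
b(G) = 1
V(q, j) = 1 + 168*j (V(q, j) = ((0*q)*j + 168)*j + 1 = (0*j + 168)*j + 1 = (0 + 168)*j + 1 = 168*j + 1 = 1 + 168*j)
30514 - V(163, o) = 30514 - (1 + 168*221) = 30514 - (1 + 37128) = 30514 - 1*37129 = 30514 - 37129 = -6615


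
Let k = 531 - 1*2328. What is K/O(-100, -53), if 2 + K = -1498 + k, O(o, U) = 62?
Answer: -3297/62 ≈ -53.177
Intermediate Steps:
k = -1797 (k = 531 - 2328 = -1797)
K = -3297 (K = -2 + (-1498 - 1797) = -2 - 3295 = -3297)
K/O(-100, -53) = -3297/62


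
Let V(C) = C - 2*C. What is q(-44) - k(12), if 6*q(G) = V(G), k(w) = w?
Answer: -14/3 ≈ -4.6667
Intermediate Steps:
V(C) = -C (V(C) = C - 2*C = -C)
q(G) = -G/6 (q(G) = (-G)/6 = -G/6)
q(-44) - k(12) = -1/6*(-44) - 1*12 = 22/3 - 12 = -14/3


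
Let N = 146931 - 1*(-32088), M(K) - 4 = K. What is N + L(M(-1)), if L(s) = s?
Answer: 179022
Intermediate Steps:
M(K) = 4 + K
N = 179019 (N = 146931 + 32088 = 179019)
N + L(M(-1)) = 179019 + (4 - 1) = 179019 + 3 = 179022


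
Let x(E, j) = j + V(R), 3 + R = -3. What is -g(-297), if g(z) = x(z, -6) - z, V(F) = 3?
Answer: -294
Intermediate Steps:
R = -6 (R = -3 - 3 = -6)
x(E, j) = 3 + j (x(E, j) = j + 3 = 3 + j)
g(z) = -3 - z (g(z) = (3 - 6) - z = -3 - z)
-g(-297) = -(-3 - 1*(-297)) = -(-3 + 297) = -1*294 = -294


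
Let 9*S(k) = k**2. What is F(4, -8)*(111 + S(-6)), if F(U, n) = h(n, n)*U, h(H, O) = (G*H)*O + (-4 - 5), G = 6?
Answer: 172500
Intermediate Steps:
h(H, O) = -9 + 6*H*O (h(H, O) = (6*H)*O + (-4 - 5) = 6*H*O - 9 = -9 + 6*H*O)
S(k) = k**2/9
F(U, n) = U*(-9 + 6*n**2) (F(U, n) = (-9 + 6*n*n)*U = (-9 + 6*n**2)*U = U*(-9 + 6*n**2))
F(4, -8)*(111 + S(-6)) = (3*4*(-3 + 2*(-8)**2))*(111 + (1/9)*(-6)**2) = (3*4*(-3 + 2*64))*(111 + (1/9)*36) = (3*4*(-3 + 128))*(111 + 4) = (3*4*125)*115 = 1500*115 = 172500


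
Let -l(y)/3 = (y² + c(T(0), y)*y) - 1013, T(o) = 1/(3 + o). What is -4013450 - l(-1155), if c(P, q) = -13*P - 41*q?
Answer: -164084474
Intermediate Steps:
c(P, q) = -41*q - 13*P
l(y) = 3039 - 3*y² - 3*y*(-13/3 - 41*y) (l(y) = -3*((y² + (-41*y - 13/(3 + 0))*y) - 1013) = -3*((y² + (-41*y - 13/3)*y) - 1013) = -3*((y² + (-13/3 - 41*y)*y) - 1013) = -3*((y² + y*(-13/3 - 41*y)) - 1013) = -3*(-1013 + y² + y*(-13/3 - 41*y)) = 3039 - 3*y² - 3*y*(-13/3 - 41*y))
-4013450 - l(-1155) = -4013450 - (3039 + 13*(-1155) + 120*(-1155)²) = -4013450 - (3039 - 15015 + 120*1334025) = -4013450 - (3039 - 15015 + 160083000) = -4013450 - 1*160071024 = -4013450 - 160071024 = -164084474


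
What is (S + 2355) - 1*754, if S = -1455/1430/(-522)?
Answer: 79672261/49764 ≈ 1601.0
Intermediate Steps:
S = 97/49764 (S = -1455*1/1430*(-1/522) = -291/286*(-1/522) = 97/49764 ≈ 0.0019492)
(S + 2355) - 1*754 = (97/49764 + 2355) - 1*754 = 117194317/49764 - 754 = 79672261/49764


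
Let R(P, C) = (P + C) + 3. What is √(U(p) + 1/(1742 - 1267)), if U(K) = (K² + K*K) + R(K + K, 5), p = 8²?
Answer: √75160219/95 ≈ 91.258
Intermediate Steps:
R(P, C) = 3 + C + P (R(P, C) = (C + P) + 3 = 3 + C + P)
p = 64
U(K) = 8 + 2*K + 2*K² (U(K) = (K² + K*K) + (3 + 5 + (K + K)) = (K² + K²) + (3 + 5 + 2*K) = 2*K² + (8 + 2*K) = 8 + 2*K + 2*K²)
√(U(p) + 1/(1742 - 1267)) = √((8 + 2*64 + 2*64²) + 1/(1742 - 1267)) = √((8 + 128 + 2*4096) + 1/475) = √((8 + 128 + 8192) + 1/475) = √(8328 + 1/475) = √(3955801/475) = √75160219/95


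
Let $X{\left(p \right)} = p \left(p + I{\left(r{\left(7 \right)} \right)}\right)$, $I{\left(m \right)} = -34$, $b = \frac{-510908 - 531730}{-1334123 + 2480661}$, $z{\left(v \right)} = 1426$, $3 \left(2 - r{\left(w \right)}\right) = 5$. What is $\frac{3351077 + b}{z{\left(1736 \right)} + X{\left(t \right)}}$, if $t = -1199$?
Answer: $\frac{274438291342}{121188493331} \approx 2.2646$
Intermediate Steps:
$r{\left(w \right)} = \frac{1}{3}$ ($r{\left(w \right)} = 2 - \frac{5}{3} = \frac{1}{3}$)
$b = - \frac{521319}{573269}$ ($b = - \frac{1042638}{1146538} = \left(-1042638\right) \frac{1}{1146538} = - \frac{521319}{573269} \approx -0.90938$)
$X{\left(p \right)} = p \left(-34 + p\right)$ ($X{\left(p \right)} = p \left(p - 34\right) = p \left(-34 + p\right)$)
$\frac{3351077 + b}{z{\left(1736 \right)} + X{\left(t \right)}} = \frac{3351077 - \frac{521319}{573269}}{1426 - 1199 \left(-34 - 1199\right)} = \frac{1921068039394}{573269 \left(1426 - -1478367\right)} = \frac{1921068039394}{573269 \left(1426 + 1478367\right)} = \frac{1921068039394}{573269 \cdot 1479793} = \frac{1921068039394}{573269} \cdot \frac{1}{1479793} = \frac{274438291342}{121188493331}$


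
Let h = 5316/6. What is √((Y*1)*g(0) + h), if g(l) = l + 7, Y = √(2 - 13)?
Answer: √(886 + 7*I*√11) ≈ 29.768 + 0.39*I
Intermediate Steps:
h = 886 (h = (⅙)*5316 = 886)
Y = I*√11 (Y = √(-11) = I*√11 ≈ 3.3166*I)
g(l) = 7 + l
√((Y*1)*g(0) + h) = √(((I*√11)*1)*(7 + 0) + 886) = √((I*√11)*7 + 886) = √(7*I*√11 + 886) = √(886 + 7*I*√11)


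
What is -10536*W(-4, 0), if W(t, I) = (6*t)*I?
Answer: 0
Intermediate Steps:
W(t, I) = 6*I*t
-10536*W(-4, 0) = -63216*0*(-4) = -10536*0 = 0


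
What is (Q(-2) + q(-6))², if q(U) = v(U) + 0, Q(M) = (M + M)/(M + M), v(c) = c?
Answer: 25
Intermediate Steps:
Q(M) = 1 (Q(M) = (2*M)/((2*M)) = (2*M)*(1/(2*M)) = 1)
q(U) = U (q(U) = U + 0 = U)
(Q(-2) + q(-6))² = (1 - 6)² = (-5)² = 25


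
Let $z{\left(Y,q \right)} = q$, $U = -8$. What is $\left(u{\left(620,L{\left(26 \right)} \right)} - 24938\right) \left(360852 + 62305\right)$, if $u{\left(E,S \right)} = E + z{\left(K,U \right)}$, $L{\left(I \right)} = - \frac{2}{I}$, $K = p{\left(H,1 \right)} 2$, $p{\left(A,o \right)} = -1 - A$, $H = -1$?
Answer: $-10293717182$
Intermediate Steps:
$K = 0$ ($K = \left(-1 - -1\right) 2 = \left(-1 + 1\right) 2 = 0 \cdot 2 = 0$)
$u{\left(E,S \right)} = -8 + E$ ($u{\left(E,S \right)} = E - 8 = -8 + E$)
$\left(u{\left(620,L{\left(26 \right)} \right)} - 24938\right) \left(360852 + 62305\right) = \left(\left(-8 + 620\right) - 24938\right) \left(360852 + 62305\right) = \left(612 - 24938\right) 423157 = \left(-24326\right) 423157 = -10293717182$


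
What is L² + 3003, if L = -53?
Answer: 5812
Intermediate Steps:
L² + 3003 = (-53)² + 3003 = 2809 + 3003 = 5812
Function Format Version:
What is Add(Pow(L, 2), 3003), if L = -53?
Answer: 5812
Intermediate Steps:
Add(Pow(L, 2), 3003) = Add(Pow(-53, 2), 3003) = Add(2809, 3003) = 5812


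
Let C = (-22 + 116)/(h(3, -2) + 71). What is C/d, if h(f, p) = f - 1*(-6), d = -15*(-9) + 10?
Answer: 47/5800 ≈ 0.0081034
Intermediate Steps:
d = 145 (d = 135 + 10 = 145)
h(f, p) = 6 + f (h(f, p) = f + 6 = 6 + f)
C = 47/40 (C = (-22 + 116)/((6 + 3) + 71) = 94/(9 + 71) = 94/80 = 94*(1/80) = 47/40 ≈ 1.1750)
C/d = (47/40)/145 = (47/40)*(1/145) = 47/5800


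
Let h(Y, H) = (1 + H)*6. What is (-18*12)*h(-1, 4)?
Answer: -6480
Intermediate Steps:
h(Y, H) = 6 + 6*H
(-18*12)*h(-1, 4) = (-18*12)*(6 + 6*4) = -216*(6 + 24) = -216*30 = -6480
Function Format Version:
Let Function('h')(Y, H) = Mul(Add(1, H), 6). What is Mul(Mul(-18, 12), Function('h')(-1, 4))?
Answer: -6480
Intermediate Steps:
Function('h')(Y, H) = Add(6, Mul(6, H))
Mul(Mul(-18, 12), Function('h')(-1, 4)) = Mul(Mul(-18, 12), Add(6, Mul(6, 4))) = Mul(-216, Add(6, 24)) = Mul(-216, 30) = -6480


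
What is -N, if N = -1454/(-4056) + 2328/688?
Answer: -326335/87204 ≈ -3.7422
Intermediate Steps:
N = 326335/87204 (N = -1454*(-1/4056) + 2328*(1/688) = 727/2028 + 291/86 = 326335/87204 ≈ 3.7422)
-N = -1*326335/87204 = -326335/87204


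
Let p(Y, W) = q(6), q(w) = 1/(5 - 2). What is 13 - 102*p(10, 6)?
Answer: -21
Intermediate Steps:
q(w) = ⅓ (q(w) = 1/3 = ⅓)
p(Y, W) = ⅓
13 - 102*p(10, 6) = 13 - 102*⅓ = 13 - 34 = -21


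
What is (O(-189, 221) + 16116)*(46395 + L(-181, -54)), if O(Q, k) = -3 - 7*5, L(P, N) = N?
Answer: 745070598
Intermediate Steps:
O(Q, k) = -38 (O(Q, k) = -3 - 35 = -38)
(O(-189, 221) + 16116)*(46395 + L(-181, -54)) = (-38 + 16116)*(46395 - 54) = 16078*46341 = 745070598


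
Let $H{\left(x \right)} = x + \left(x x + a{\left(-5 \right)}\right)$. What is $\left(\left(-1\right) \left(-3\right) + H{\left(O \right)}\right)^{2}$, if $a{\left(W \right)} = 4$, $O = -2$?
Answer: $81$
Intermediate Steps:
$H{\left(x \right)} = 4 + x + x^{2}$ ($H{\left(x \right)} = x + \left(x x + 4\right) = x + \left(x^{2} + 4\right) = x + \left(4 + x^{2}\right) = 4 + x + x^{2}$)
$\left(\left(-1\right) \left(-3\right) + H{\left(O \right)}\right)^{2} = \left(\left(-1\right) \left(-3\right) + \left(4 - 2 + \left(-2\right)^{2}\right)\right)^{2} = \left(3 + \left(4 - 2 + 4\right)\right)^{2} = \left(3 + 6\right)^{2} = 9^{2} = 81$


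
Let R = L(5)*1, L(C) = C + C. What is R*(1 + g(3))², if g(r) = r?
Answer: 160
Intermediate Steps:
L(C) = 2*C
R = 10 (R = (2*5)*1 = 10*1 = 10)
R*(1 + g(3))² = 10*(1 + 3)² = 10*4² = 10*16 = 160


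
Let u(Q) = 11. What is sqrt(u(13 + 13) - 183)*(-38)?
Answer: -76*I*sqrt(43) ≈ -498.37*I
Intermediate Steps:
sqrt(u(13 + 13) - 183)*(-38) = sqrt(11 - 183)*(-38) = sqrt(-172)*(-38) = (2*I*sqrt(43))*(-38) = -76*I*sqrt(43)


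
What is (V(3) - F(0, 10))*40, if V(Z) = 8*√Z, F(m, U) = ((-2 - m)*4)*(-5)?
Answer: -1600 + 320*√3 ≈ -1045.7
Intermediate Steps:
F(m, U) = 40 + 20*m (F(m, U) = (-8 - 4*m)*(-5) = 40 + 20*m)
(V(3) - F(0, 10))*40 = (8*√3 - (40 + 20*0))*40 = (8*√3 - (40 + 0))*40 = (8*√3 - 1*40)*40 = (8*√3 - 40)*40 = (-40 + 8*√3)*40 = -1600 + 320*√3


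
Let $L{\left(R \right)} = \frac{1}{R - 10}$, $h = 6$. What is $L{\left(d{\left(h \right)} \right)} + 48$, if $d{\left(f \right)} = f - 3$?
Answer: $\frac{335}{7} \approx 47.857$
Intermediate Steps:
$d{\left(f \right)} = -3 + f$
$L{\left(R \right)} = \frac{1}{-10 + R}$
$L{\left(d{\left(h \right)} \right)} + 48 = \frac{1}{-10 + \left(-3 + 6\right)} + 48 = \frac{1}{-10 + 3} + 48 = \frac{1}{-7} + 48 = - \frac{1}{7} + 48 = \frac{335}{7}$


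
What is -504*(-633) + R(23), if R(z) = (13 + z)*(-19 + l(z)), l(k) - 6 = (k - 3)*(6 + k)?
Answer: 339444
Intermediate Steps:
l(k) = 6 + (-3 + k)*(6 + k) (l(k) = 6 + (k - 3)*(6 + k) = 6 + (-3 + k)*(6 + k))
R(z) = (13 + z)*(-31 + z² + 3*z) (R(z) = (13 + z)*(-19 + (-12 + z² + 3*z)) = (13 + z)*(-31 + z² + 3*z))
-504*(-633) + R(23) = -504*(-633) + (-403 + 23³ + 8*23 + 16*23²) = 319032 + (-403 + 12167 + 184 + 16*529) = 319032 + (-403 + 12167 + 184 + 8464) = 319032 + 20412 = 339444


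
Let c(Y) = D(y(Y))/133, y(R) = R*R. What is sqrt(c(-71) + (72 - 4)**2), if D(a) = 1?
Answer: 67*sqrt(18221)/133 ≈ 68.000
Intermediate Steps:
y(R) = R**2
c(Y) = 1/133
sqrt(c(-71) + (72 - 4)**2) = sqrt(1/133 + (72 - 4)**2) = sqrt(1/133 + 68**2) = sqrt(1/133 + 4624) = sqrt(614993/133) = 67*sqrt(18221)/133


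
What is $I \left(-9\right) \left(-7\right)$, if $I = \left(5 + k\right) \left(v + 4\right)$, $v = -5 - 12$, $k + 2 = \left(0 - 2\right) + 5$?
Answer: $-4914$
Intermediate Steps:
$k = 1$ ($k = -2 + \left(\left(0 - 2\right) + 5\right) = -2 + \left(-2 + 5\right) = -2 + 3 = 1$)
$v = -17$ ($v = -5 - 12 = -17$)
$I = -78$ ($I = \left(5 + 1\right) \left(-17 + 4\right) = 6 \left(-13\right) = -78$)
$I \left(-9\right) \left(-7\right) = \left(-78\right) \left(-9\right) \left(-7\right) = 702 \left(-7\right) = -4914$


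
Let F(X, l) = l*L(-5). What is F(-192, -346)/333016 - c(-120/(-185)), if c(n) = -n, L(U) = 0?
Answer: 24/37 ≈ 0.64865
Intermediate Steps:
F(X, l) = 0 (F(X, l) = l*0 = 0)
F(-192, -346)/333016 - c(-120/(-185)) = 0/333016 - (-1)*(-120/(-185)) = 0*(1/333016) - (-1)*(-120*(-1/185)) = 0 - (-1)*24/37 = 0 - 1*(-24/37) = 0 + 24/37 = 24/37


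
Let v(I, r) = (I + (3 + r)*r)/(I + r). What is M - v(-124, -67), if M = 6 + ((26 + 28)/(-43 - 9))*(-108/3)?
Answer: 161856/2483 ≈ 65.186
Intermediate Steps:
v(I, r) = (I + r*(3 + r))/(I + r)
M = 564/13 (M = 6 + (54/(-52))*(-108*1/3) = 6 + (54*(-1/52))*(-36) = 6 - 27/26*(-36) = 6 + 486/13 = 564/13 ≈ 43.385)
M - v(-124, -67) = 564/13 - (-124 + (-67)**2 + 3*(-67))/(-124 - 67) = 564/13 - (-124 + 4489 - 201)/(-191) = 564/13 - (-1)*4164/191 = 564/13 - 1*(-4164/191) = 564/13 + 4164/191 = 161856/2483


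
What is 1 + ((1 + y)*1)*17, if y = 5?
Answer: 103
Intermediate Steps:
1 + ((1 + y)*1)*17 = 1 + ((1 + 5)*1)*17 = 1 + (6*1)*17 = 1 + 6*17 = 1 + 102 = 103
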